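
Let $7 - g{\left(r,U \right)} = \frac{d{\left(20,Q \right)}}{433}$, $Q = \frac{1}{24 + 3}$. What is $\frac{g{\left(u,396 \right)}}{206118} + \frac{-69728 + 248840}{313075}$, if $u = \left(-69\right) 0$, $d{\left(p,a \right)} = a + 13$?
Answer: $\frac{431636271478631}{754424822809350} \approx 0.57214$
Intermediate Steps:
$Q = \frac{1}{27} \approx 0.037037$
$d{\left(p,a \right)} = 13 + a$
$u = 0$
$g{\left(r,U \right)} = \frac{81485}{11691}$ ($g{\left(r,U \right)} = 7 - \frac{13 + \frac{1}{27}}{433} = 7 - \frac{352}{27} \cdot \frac{1}{433} = 7 - \frac{352}{11691} = \frac{81485}{11691}$)
$\frac{g{\left(u,396 \right)}}{206118} + \frac{-69728 + 248840}{313075} = \frac{81485}{11691 \cdot 206118} + \frac{-69728 + 248840}{313075} = \frac{81485}{11691} \cdot \frac{1}{206118} + 179112 \cdot \frac{1}{313075} = \frac{81485}{2409725538} + \frac{179112}{313075} = \frac{431636271478631}{754424822809350}$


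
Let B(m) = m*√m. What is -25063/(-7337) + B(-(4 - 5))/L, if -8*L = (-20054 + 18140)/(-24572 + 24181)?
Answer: 39217/22011 ≈ 1.7817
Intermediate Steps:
L = -957/1564 (L = -(-20054 + 18140)/(8*(-24572 + 24181)) = -(-957)/(4*(-391)) = -(-957)*(-1)/(4*391) = -⅛*1914/391 = -957/1564 ≈ -0.61189)
B(m) = m^(3/2)
-25063/(-7337) + B(-(4 - 5))/L = -25063/(-7337) + (-(4 - 5))^(3/2)/(-957/1564) = -25063*(-1/7337) + (-1*(-1))^(3/2)*(-1564/957) = 25063/7337 + 1^(3/2)*(-1564/957) = 25063/7337 + 1*(-1564/957) = 25063/7337 - 1564/957 = 39217/22011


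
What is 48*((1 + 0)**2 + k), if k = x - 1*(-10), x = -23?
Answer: -576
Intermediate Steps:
k = -13 (k = -23 - 1*(-10) = -23 + 10 = -13)
48*((1 + 0)**2 + k) = 48*((1 + 0)**2 - 13) = 48*(1**2 - 13) = 48*(1 - 13) = 48*(-12) = -576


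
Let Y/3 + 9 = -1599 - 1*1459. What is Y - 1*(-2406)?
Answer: -6795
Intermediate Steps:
Y = -9201 (Y = -27 + 3*(-1599 - 1*1459) = -27 + 3*(-1599 - 1459) = -27 + 3*(-3058) = -27 - 9174 = -9201)
Y - 1*(-2406) = -9201 - 1*(-2406) = -9201 + 2406 = -6795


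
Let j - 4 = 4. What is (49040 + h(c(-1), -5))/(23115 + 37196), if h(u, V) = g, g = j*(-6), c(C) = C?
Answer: 48992/60311 ≈ 0.81232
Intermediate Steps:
j = 8 (j = 4 + 4 = 8)
g = -48 (g = 8*(-6) = -48)
h(u, V) = -48
(49040 + h(c(-1), -5))/(23115 + 37196) = (49040 - 48)/(23115 + 37196) = 48992/60311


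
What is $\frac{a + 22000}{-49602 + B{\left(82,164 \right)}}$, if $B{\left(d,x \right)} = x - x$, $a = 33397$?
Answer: $- \frac{55397}{49602} \approx -1.1168$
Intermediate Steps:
$B{\left(d,x \right)} = 0$
$\frac{a + 22000}{-49602 + B{\left(82,164 \right)}} = \frac{33397 + 22000}{-49602 + 0} = \frac{55397}{-49602} = 55397 \left(- \frac{1}{49602}\right) = - \frac{55397}{49602}$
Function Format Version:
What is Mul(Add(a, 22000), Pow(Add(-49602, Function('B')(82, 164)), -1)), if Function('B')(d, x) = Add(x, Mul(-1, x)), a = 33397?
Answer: Rational(-55397, 49602) ≈ -1.1168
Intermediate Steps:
Function('B')(d, x) = 0
Mul(Add(a, 22000), Pow(Add(-49602, Function('B')(82, 164)), -1)) = Mul(Add(33397, 22000), Pow(Add(-49602, 0), -1)) = Mul(55397, Pow(-49602, -1)) = Mul(55397, Rational(-1, 49602)) = Rational(-55397, 49602)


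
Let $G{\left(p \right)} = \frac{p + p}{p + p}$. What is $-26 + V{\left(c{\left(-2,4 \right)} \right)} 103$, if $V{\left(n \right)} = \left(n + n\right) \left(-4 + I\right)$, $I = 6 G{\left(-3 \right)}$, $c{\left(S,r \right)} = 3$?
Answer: $1210$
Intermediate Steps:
$G{\left(p \right)} = 1$ ($G{\left(p \right)} = \frac{2 p}{2 p} = 2 p \frac{1}{2 p} = 1$)
$I = 6$ ($I = 6 \cdot 1 = 6$)
$V{\left(n \right)} = 4 n$ ($V{\left(n \right)} = \left(n + n\right) \left(-4 + 6\right) = 2 n 2 = 4 n$)
$-26 + V{\left(c{\left(-2,4 \right)} \right)} 103 = -26 + 4 \cdot 3 \cdot 103 = -26 + 12 \cdot 103 = -26 + 1236 = 1210$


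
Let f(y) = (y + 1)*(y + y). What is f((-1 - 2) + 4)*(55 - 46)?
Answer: 36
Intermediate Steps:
f(y) = 2*y*(1 + y) (f(y) = (1 + y)*(2*y) = 2*y*(1 + y))
f((-1 - 2) + 4)*(55 - 46) = (2*((-1 - 2) + 4)*(1 + ((-1 - 2) + 4)))*(55 - 46) = (2*(-3 + 4)*(1 + (-3 + 4)))*9 = (2*1*(1 + 1))*9 = (2*1*2)*9 = 4*9 = 36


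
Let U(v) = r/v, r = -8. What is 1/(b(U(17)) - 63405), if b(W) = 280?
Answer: -1/63125 ≈ -1.5842e-5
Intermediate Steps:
U(v) = -8/v
1/(b(U(17)) - 63405) = 1/(280 - 63405) = 1/(-63125) = -1/63125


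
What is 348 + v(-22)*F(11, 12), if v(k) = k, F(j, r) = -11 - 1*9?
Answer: 788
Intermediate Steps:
F(j, r) = -20 (F(j, r) = -11 - 9 = -20)
348 + v(-22)*F(11, 12) = 348 - 22*(-20) = 348 + 440 = 788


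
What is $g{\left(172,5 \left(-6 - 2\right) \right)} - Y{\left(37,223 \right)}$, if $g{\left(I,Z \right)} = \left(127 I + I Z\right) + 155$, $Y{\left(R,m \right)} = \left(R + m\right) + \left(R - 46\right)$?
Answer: $14868$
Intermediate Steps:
$Y{\left(R,m \right)} = -46 + m + 2 R$ ($Y{\left(R,m \right)} = \left(R + m\right) + \left(-46 + R\right) = -46 + m + 2 R$)
$g{\left(I,Z \right)} = 155 + 127 I + I Z$
$g{\left(172,5 \left(-6 - 2\right) \right)} - Y{\left(37,223 \right)} = \left(155 + 127 \cdot 172 + 172 \cdot 5 \left(-6 - 2\right)\right) - \left(-46 + 223 + 2 \cdot 37\right) = \left(155 + 21844 + 172 \cdot 5 \left(-8\right)\right) - \left(-46 + 223 + 74\right) = \left(155 + 21844 + 172 \left(-40\right)\right) - 251 = \left(155 + 21844 - 6880\right) - 251 = 15119 - 251 = 14868$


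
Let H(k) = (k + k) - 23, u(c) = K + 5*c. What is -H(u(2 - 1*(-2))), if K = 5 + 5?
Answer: -37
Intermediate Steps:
K = 10
u(c) = 10 + 5*c
H(k) = -23 + 2*k (H(k) = 2*k - 23 = -23 + 2*k)
-H(u(2 - 1*(-2))) = -(-23 + 2*(10 + 5*(2 - 1*(-2)))) = -(-23 + 2*(10 + 5*(2 + 2))) = -(-23 + 2*(10 + 5*4)) = -(-23 + 2*(10 + 20)) = -(-23 + 2*30) = -(-23 + 60) = -1*37 = -37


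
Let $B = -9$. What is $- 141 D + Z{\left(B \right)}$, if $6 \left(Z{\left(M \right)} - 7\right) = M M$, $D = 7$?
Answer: $- \frac{1933}{2} \approx -966.5$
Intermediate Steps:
$Z{\left(M \right)} = 7 + \frac{M^{2}}{6}$ ($Z{\left(M \right)} = 7 + \frac{M M}{6} = 7 + \frac{M^{2}}{6}$)
$- 141 D + Z{\left(B \right)} = \left(-141\right) 7 + \left(7 + \frac{\left(-9\right)^{2}}{6}\right) = -987 + \left(7 + \frac{1}{6} \cdot 81\right) = -987 + \left(7 + \frac{27}{2}\right) = -987 + \frac{41}{2} = - \frac{1933}{2}$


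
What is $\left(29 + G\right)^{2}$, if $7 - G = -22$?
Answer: $3364$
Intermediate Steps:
$G = 29$ ($G = 7 - -22 = 7 + 22 = 29$)
$\left(29 + G\right)^{2} = \left(29 + 29\right)^{2} = 58^{2} = 3364$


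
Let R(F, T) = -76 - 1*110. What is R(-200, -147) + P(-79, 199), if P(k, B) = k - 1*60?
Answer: -325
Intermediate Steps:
R(F, T) = -186 (R(F, T) = -76 - 110 = -186)
P(k, B) = -60 + k (P(k, B) = k - 60 = -60 + k)
R(-200, -147) + P(-79, 199) = -186 + (-60 - 79) = -186 - 139 = -325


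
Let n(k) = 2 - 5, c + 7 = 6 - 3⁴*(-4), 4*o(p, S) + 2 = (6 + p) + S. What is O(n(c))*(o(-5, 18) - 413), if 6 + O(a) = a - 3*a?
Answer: 0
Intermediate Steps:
o(p, S) = 1 + S/4 + p/4 (o(p, S) = -½ + ((6 + p) + S)/4 = -½ + (6 + S + p)/4 = -½ + (3/2 + S/4 + p/4) = 1 + S/4 + p/4)
c = 323 (c = -7 + (6 - 3⁴*(-4)) = -7 + (6 - 81*(-4)) = -7 + (6 - 1*(-324)) = -7 + (6 + 324) = -7 + 330 = 323)
n(k) = -3
O(a) = -6 - 2*a (O(a) = -6 + (a - 3*a) = -6 - 2*a)
O(n(c))*(o(-5, 18) - 413) = (-6 - 2*(-3))*((1 + (¼)*18 + (¼)*(-5)) - 413) = (-6 + 6)*((1 + 9/2 - 5/4) - 413) = 0*(17/4 - 413) = 0*(-1635/4) = 0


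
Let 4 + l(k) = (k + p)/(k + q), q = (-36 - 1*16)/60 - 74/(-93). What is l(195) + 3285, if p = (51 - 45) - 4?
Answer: 99162669/30214 ≈ 3282.0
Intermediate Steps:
q = -11/155 (q = (-36 - 16)*(1/60) - 74*(-1/93) = -52*1/60 + 74/93 = -13/15 + 74/93 = -11/155 ≈ -0.070968)
p = 2 (p = 6 - 4 = 2)
l(k) = -4 + (2 + k)/(-11/155 + k) (l(k) = -4 + (k + 2)/(k - 11/155) = -4 + (2 + k)/(-11/155 + k))
l(195) + 3285 = 3*(118 - 155*195)/(-11 + 155*195) + 3285 = 3*(118 - 30225)/(-11 + 30225) + 3285 = 3*(-30107)/30214 + 3285 = 3*(1/30214)*(-30107) + 3285 = -90321/30214 + 3285 = 99162669/30214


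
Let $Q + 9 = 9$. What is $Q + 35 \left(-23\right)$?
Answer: $-805$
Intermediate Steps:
$Q = 0$ ($Q = -9 + 9 = 0$)
$Q + 35 \left(-23\right) = 0 + 35 \left(-23\right) = 0 - 805 = -805$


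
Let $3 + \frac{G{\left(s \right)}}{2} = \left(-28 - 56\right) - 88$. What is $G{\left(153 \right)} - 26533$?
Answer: $-26883$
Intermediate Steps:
$G{\left(s \right)} = -350$ ($G{\left(s \right)} = -6 + 2 \left(\left(-28 - 56\right) - 88\right) = -6 + 2 \left(-84 - 88\right) = -6 + 2 \left(-172\right) = -6 - 344 = -350$)
$G{\left(153 \right)} - 26533 = -350 - 26533 = -26883$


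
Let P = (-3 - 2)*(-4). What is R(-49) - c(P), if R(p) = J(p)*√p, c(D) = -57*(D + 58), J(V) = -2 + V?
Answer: 4446 - 357*I ≈ 4446.0 - 357.0*I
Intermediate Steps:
P = 20 (P = -5*(-4) = 20)
c(D) = -3306 - 57*D (c(D) = -57*(58 + D) = -3306 - 57*D)
R(p) = √p*(-2 + p) (R(p) = (-2 + p)*√p = √p*(-2 + p))
R(-49) - c(P) = √(-49)*(-2 - 49) - (-3306 - 57*20) = (7*I)*(-51) - (-3306 - 1140) = -357*I - 1*(-4446) = -357*I + 4446 = 4446 - 357*I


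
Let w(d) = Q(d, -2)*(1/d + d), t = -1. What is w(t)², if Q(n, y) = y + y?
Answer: 64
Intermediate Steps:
Q(n, y) = 2*y
w(d) = -4*d - 4/d (w(d) = (2*(-2))*(1/d + d) = -4*(d + 1/d) = -4*d - 4/d)
w(t)² = (-4*(-1) - 4/(-1))² = (4 - 4*(-1))² = (4 + 4)² = 8² = 64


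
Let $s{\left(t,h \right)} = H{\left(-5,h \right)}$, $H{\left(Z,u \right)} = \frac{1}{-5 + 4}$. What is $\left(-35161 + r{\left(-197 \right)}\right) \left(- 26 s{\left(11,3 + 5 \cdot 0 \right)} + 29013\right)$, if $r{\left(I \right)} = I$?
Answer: $-1026760962$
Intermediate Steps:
$H{\left(Z,u \right)} = -1$ ($H{\left(Z,u \right)} = \frac{1}{-1} = -1$)
$s{\left(t,h \right)} = -1$
$\left(-35161 + r{\left(-197 \right)}\right) \left(- 26 s{\left(11,3 + 5 \cdot 0 \right)} + 29013\right) = \left(-35161 - 197\right) \left(\left(-26\right) \left(-1\right) + 29013\right) = - 35358 \left(26 + 29013\right) = \left(-35358\right) 29039 = -1026760962$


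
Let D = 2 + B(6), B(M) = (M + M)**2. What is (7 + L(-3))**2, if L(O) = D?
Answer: 23409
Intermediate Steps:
B(M) = 4*M**2 (B(M) = (2*M)**2 = 4*M**2)
D = 146 (D = 2 + 4*6**2 = 2 + 4*36 = 2 + 144 = 146)
L(O) = 146
(7 + L(-3))**2 = (7 + 146)**2 = 153**2 = 23409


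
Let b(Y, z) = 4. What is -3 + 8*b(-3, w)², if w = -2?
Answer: 125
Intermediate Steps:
-3 + 8*b(-3, w)² = -3 + 8*4² = -3 + 8*16 = -3 + 128 = 125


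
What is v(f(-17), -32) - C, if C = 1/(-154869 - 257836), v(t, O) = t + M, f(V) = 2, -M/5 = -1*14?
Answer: 29714761/412705 ≈ 72.000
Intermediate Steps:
M = 70 (M = -(-5)*14 = -5*(-14) = 70)
v(t, O) = 70 + t (v(t, O) = t + 70 = 70 + t)
C = -1/412705 (C = 1/(-412705) = -1/412705 ≈ -2.4230e-6)
v(f(-17), -32) - C = (70 + 2) - 1*(-1/412705) = 72 + 1/412705 = 29714761/412705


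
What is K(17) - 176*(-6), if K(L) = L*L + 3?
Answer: 1348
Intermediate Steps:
K(L) = 3 + L**2 (K(L) = L**2 + 3 = 3 + L**2)
K(17) - 176*(-6) = (3 + 17**2) - 176*(-6) = (3 + 289) + 1056 = 292 + 1056 = 1348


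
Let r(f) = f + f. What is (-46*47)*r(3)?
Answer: -12972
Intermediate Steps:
r(f) = 2*f
(-46*47)*r(3) = (-46*47)*(2*3) = -2162*6 = -12972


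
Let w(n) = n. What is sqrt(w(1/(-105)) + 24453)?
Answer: 2*sqrt(67398555)/105 ≈ 156.37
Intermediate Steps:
sqrt(w(1/(-105)) + 24453) = sqrt(1/(-105) + 24453) = sqrt(-1/105 + 24453) = sqrt(2567564/105) = 2*sqrt(67398555)/105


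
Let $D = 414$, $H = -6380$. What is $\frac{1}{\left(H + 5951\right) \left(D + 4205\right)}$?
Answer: $- \frac{1}{1981551} \approx -5.0465 \cdot 10^{-7}$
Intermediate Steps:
$\frac{1}{\left(H + 5951\right) \left(D + 4205\right)} = \frac{1}{\left(-6380 + 5951\right) \left(414 + 4205\right)} = \frac{1}{\left(-429\right) 4619} = \left(- \frac{1}{429}\right) \frac{1}{4619} = - \frac{1}{1981551}$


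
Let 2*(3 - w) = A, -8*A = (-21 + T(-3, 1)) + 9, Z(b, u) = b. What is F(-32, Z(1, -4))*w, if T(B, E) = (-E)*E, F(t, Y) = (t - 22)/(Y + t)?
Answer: 945/248 ≈ 3.8105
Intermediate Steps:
F(t, Y) = (-22 + t)/(Y + t)
T(B, E) = -E**2
A = 13/8 (A = -((-21 - 1*1**2) + 9)/8 = -((-21 - 1*1) + 9)/8 = -((-21 - 1) + 9)/8 = -(-22 + 9)/8 = -1/8*(-13) = 13/8 ≈ 1.6250)
w = 35/16 (w = 3 - 1/2*13/8 = 3 - 13/16 = 35/16 ≈ 2.1875)
F(-32, Z(1, -4))*w = ((-22 - 32)/(1 - 32))*(35/16) = (-54/(-31))*(35/16) = -1/31*(-54)*(35/16) = (54/31)*(35/16) = 945/248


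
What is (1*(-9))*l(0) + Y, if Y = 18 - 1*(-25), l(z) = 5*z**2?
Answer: 43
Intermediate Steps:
Y = 43 (Y = 18 + 25 = 43)
(1*(-9))*l(0) + Y = (1*(-9))*(5*0**2) + 43 = -45*0 + 43 = -9*0 + 43 = 0 + 43 = 43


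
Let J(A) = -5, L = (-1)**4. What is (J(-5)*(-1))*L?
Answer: 5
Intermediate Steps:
L = 1
(J(-5)*(-1))*L = -5*(-1)*1 = 5*1 = 5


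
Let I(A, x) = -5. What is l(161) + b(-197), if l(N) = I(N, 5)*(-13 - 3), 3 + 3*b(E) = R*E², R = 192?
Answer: 2483855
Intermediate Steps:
b(E) = -1 + 64*E² (b(E) = -1 + (192*E²)/3 = -1 + 64*E²)
l(N) = 80 (l(N) = -5*(-13 - 3) = -5*(-16) = 80)
l(161) + b(-197) = 80 + (-1 + 64*(-197)²) = 80 + (-1 + 64*38809) = 80 + (-1 + 2483776) = 80 + 2483775 = 2483855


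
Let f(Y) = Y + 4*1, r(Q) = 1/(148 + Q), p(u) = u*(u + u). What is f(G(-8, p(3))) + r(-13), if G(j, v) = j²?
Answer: 9181/135 ≈ 68.007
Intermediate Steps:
p(u) = 2*u² (p(u) = u*(2*u) = 2*u²)
f(Y) = 4 + Y (f(Y) = Y + 4 = 4 + Y)
f(G(-8, p(3))) + r(-13) = (4 + (-8)²) + 1/(148 - 13) = (4 + 64) + 1/135 = 68 + 1/135 = 9181/135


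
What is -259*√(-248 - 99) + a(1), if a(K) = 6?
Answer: 6 - 259*I*√347 ≈ 6.0 - 4824.6*I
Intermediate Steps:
-259*√(-248 - 99) + a(1) = -259*√(-248 - 99) + 6 = -259*I*√347 + 6 = 6 - 259*I*√347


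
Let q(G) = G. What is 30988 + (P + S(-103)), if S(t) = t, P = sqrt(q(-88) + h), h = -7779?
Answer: 30885 + I*sqrt(7867) ≈ 30885.0 + 88.696*I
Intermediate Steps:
P = I*sqrt(7867) (P = sqrt(-88 - 7779) = sqrt(-7867) = I*sqrt(7867) ≈ 88.696*I)
30988 + (P + S(-103)) = 30988 + (I*sqrt(7867) - 103) = 30988 + (-103 + I*sqrt(7867)) = 30885 + I*sqrt(7867)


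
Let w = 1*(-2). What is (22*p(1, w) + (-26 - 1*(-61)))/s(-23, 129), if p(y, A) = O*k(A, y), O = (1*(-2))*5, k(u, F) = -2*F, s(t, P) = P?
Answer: 475/129 ≈ 3.6822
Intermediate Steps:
w = -2
O = -10 (O = -2*5 = -10)
p(y, A) = 20*y (p(y, A) = -(-20)*y = 20*y)
(22*p(1, w) + (-26 - 1*(-61)))/s(-23, 129) = (22*(20*1) + (-26 - 1*(-61)))/129 = (22*20 + (-26 + 61))*(1/129) = (440 + 35)*(1/129) = 475*(1/129) = 475/129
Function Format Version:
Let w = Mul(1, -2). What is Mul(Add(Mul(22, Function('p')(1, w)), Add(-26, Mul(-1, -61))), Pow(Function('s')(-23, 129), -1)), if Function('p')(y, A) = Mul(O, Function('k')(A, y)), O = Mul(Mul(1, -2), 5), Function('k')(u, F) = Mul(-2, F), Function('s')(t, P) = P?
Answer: Rational(475, 129) ≈ 3.6822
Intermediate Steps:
w = -2
O = -10 (O = Mul(-2, 5) = -10)
Function('p')(y, A) = Mul(20, y) (Function('p')(y, A) = Mul(-10, Mul(-2, y)) = Mul(20, y))
Mul(Add(Mul(22, Function('p')(1, w)), Add(-26, Mul(-1, -61))), Pow(Function('s')(-23, 129), -1)) = Mul(Add(Mul(22, Mul(20, 1)), Add(-26, Mul(-1, -61))), Pow(129, -1)) = Mul(Add(Mul(22, 20), Add(-26, 61)), Rational(1, 129)) = Mul(Add(440, 35), Rational(1, 129)) = Mul(475, Rational(1, 129)) = Rational(475, 129)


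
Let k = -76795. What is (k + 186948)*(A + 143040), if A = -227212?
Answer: -9271798316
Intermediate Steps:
(k + 186948)*(A + 143040) = (-76795 + 186948)*(-227212 + 143040) = 110153*(-84172) = -9271798316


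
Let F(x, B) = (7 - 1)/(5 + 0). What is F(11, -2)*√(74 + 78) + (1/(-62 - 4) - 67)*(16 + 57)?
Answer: -322879/66 + 12*√38/5 ≈ -4877.3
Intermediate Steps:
F(x, B) = 6/5
F(11, -2)*√(74 + 78) + (1/(-62 - 4) - 67)*(16 + 57) = 6*√(74 + 78)/5 + (1/(-62 - 4) - 67)*(16 + 57) = 6*√152/5 + (1/(-66) - 67)*73 = 6*(2*√38)/5 + (-1/66 - 67)*73 = 12*√38/5 - 4423/66*73 = 12*√38/5 - 322879/66 = -322879/66 + 12*√38/5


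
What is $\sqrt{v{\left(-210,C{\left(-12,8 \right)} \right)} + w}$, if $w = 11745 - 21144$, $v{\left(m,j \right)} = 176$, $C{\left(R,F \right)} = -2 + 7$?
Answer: $i \sqrt{9223} \approx 96.036 i$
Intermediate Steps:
$C{\left(R,F \right)} = 5$
$w = -9399$
$\sqrt{v{\left(-210,C{\left(-12,8 \right)} \right)} + w} = \sqrt{176 - 9399} = \sqrt{-9223} = i \sqrt{9223}$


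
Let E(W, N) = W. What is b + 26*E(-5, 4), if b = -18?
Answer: -148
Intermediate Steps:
b + 26*E(-5, 4) = -18 + 26*(-5) = -18 - 130 = -148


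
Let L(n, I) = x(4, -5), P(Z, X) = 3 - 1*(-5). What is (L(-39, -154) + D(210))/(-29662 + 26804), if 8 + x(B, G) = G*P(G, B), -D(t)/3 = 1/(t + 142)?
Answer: 16899/1006016 ≈ 0.016798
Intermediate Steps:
D(t) = -3/(142 + t) (D(t) = -3/(t + 142) = -3/(142 + t))
P(Z, X) = 8 (P(Z, X) = 3 + 5 = 8)
x(B, G) = -8 + 8*G (x(B, G) = -8 + G*8 = -8 + 8*G)
L(n, I) = -48 (L(n, I) = -8 + 8*(-5) = -8 - 40 = -48)
(L(-39, -154) + D(210))/(-29662 + 26804) = (-48 - 3/(142 + 210))/(-29662 + 26804) = (-48 - 3/352)/(-2858) = (-48 - 3*1/352)*(-1/2858) = (-48 - 3/352)*(-1/2858) = -16899/352*(-1/2858) = 16899/1006016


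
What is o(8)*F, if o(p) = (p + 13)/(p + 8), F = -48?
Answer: -63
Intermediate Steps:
o(p) = (13 + p)/(8 + p)
o(8)*F = ((13 + 8)/(8 + 8))*(-48) = (21/16)*(-48) = -63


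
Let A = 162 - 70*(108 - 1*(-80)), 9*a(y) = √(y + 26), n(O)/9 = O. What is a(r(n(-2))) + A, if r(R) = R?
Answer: -12998 + 2*√2/9 ≈ -12998.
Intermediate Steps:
n(O) = 9*O
a(y) = √(26 + y)/9 (a(y) = √(y + 26)/9 = √(26 + y)/9)
A = -12998 (A = 162 - 70*(108 + 80) = 162 - 70*188 = 162 - 13160 = -12998)
a(r(n(-2))) + A = √(26 + 9*(-2))/9 - 12998 = √(26 - 18)/9 - 12998 = √8/9 - 12998 = (2*√2)/9 - 12998 = 2*√2/9 - 12998 = -12998 + 2*√2/9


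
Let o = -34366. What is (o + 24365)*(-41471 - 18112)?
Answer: 595889583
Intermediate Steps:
(o + 24365)*(-41471 - 18112) = (-34366 + 24365)*(-41471 - 18112) = -10001*(-59583) = 595889583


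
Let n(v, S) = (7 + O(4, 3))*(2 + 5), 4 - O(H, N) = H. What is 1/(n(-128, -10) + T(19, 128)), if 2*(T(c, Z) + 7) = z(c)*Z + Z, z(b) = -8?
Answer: -1/406 ≈ -0.0024631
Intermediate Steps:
O(H, N) = 4 - H
T(c, Z) = -7 - 7*Z/2 (T(c, Z) = -7 + (-8*Z + Z)/2 = -7 + (-7*Z)/2 = -7 - 7*Z/2)
n(v, S) = 49 (n(v, S) = (7 + (4 - 1*4))*(2 + 5) = (7 + (4 - 4))*7 = (7 + 0)*7 = 7*7 = 49)
1/(n(-128, -10) + T(19, 128)) = 1/(49 + (-7 - 7/2*128)) = 1/(49 + (-7 - 448)) = 1/(49 - 455) = 1/(-406) = -1/406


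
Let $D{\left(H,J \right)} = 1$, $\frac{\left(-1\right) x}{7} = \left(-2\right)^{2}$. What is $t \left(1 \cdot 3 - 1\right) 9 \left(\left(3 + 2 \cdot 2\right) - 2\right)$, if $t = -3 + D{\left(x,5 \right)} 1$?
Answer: $-180$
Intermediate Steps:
$x = -28$ ($x = - 7 \left(-2\right)^{2} = \left(-7\right) 4 = -28$)
$t = -2$ ($t = -3 + 1 \cdot 1 = -3 + 1 = -2$)
$t \left(1 \cdot 3 - 1\right) 9 \left(\left(3 + 2 \cdot 2\right) - 2\right) = - 2 \left(1 \cdot 3 - 1\right) 9 \left(\left(3 + 2 \cdot 2\right) - 2\right) = - 2 \left(3 - 1\right) 9 \left(\left(3 + 4\right) - 2\right) = \left(-2\right) 2 \cdot 9 \left(7 - 2\right) = \left(-4\right) 9 \cdot 5 = \left(-36\right) 5 = -180$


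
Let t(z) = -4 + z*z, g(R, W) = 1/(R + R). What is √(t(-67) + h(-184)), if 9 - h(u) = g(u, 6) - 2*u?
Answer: √34922487/92 ≈ 64.234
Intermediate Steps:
g(R, W) = 1/(2*R)
h(u) = 9 + 2*u - 1/(2*u) (h(u) = 9 - (1/(2*u) - 2*u) = 9 + (2*u - 1/(2*u)) = 9 + 2*u - 1/(2*u))
t(z) = -4 + z²
√(t(-67) + h(-184)) = √((-4 + (-67)²) + (9 + 2*(-184) - ½/(-184))) = √((-4 + 4489) + (9 - 368 - ½*(-1/184))) = √(4485 + (9 - 368 + 1/368)) = √(4485 - 132111/368) = √(1518369/368) = √34922487/92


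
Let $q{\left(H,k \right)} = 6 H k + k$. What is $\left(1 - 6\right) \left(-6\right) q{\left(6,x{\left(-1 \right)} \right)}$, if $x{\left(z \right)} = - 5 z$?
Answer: $5550$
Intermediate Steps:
$q{\left(H,k \right)} = k + 6 H k$ ($q{\left(H,k \right)} = 6 H k + k = k + 6 H k$)
$\left(1 - 6\right) \left(-6\right) q{\left(6,x{\left(-1 \right)} \right)} = \left(1 - 6\right) \left(-6\right) \left(-5\right) \left(-1\right) \left(1 + 6 \cdot 6\right) = \left(1 - 6\right) \left(-6\right) 5 \left(1 + 36\right) = \left(-5\right) \left(-6\right) 5 \cdot 37 = 30 \cdot 185 = 5550$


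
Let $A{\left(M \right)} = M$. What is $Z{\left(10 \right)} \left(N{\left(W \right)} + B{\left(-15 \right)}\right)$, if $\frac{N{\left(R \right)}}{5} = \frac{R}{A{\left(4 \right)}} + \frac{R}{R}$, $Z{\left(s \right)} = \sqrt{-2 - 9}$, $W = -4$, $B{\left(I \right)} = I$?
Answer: $- 15 i \sqrt{11} \approx - 49.749 i$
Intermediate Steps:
$Z{\left(s \right)} = i \sqrt{11}$ ($Z{\left(s \right)} = \sqrt{-11} = i \sqrt{11}$)
$N{\left(R \right)} = 5 + \frac{5 R}{4}$ ($N{\left(R \right)} = 5 \left(\frac{R}{4} + \frac{R}{R}\right) = 5 \left(R \frac{1}{4} + 1\right) = 5 \left(\frac{R}{4} + 1\right) = 5 \left(1 + \frac{R}{4}\right) = 5 + \frac{5 R}{4}$)
$Z{\left(10 \right)} \left(N{\left(W \right)} + B{\left(-15 \right)}\right) = i \sqrt{11} \left(\left(5 + \frac{5}{4} \left(-4\right)\right) - 15\right) = i \sqrt{11} \left(\left(5 - 5\right) - 15\right) = i \sqrt{11} \left(0 - 15\right) = i \sqrt{11} \left(-15\right) = - 15 i \sqrt{11}$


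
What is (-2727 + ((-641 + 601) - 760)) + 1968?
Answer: -1559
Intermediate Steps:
(-2727 + ((-641 + 601) - 760)) + 1968 = (-2727 + (-40 - 760)) + 1968 = (-2727 - 800) + 1968 = -3527 + 1968 = -1559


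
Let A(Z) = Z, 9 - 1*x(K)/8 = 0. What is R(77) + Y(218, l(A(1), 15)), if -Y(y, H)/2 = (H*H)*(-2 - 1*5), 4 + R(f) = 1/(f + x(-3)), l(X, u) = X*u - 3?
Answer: 299789/149 ≈ 2012.0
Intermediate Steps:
x(K) = 72 (x(K) = 72 - 8*0 = 72 + 0 = 72)
l(X, u) = -3 + X*u
R(f) = -4 + 1/(72 + f) (R(f) = -4 + 1/(f + 72) = -4 + 1/(72 + f))
Y(y, H) = 14*H² (Y(y, H) = -2*H*H*(-2 - 1*5) = -2*H²*(-2 - 5) = -2*H²*(-7) = -(-14)*H² = 14*H²)
R(77) + Y(218, l(A(1), 15)) = (-287 - 4*77)/(72 + 77) + 14*(-3 + 1*15)² = (-287 - 308)/149 + 14*(-3 + 15)² = (1/149)*(-595) + 14*12² = -595/149 + 14*144 = -595/149 + 2016 = 299789/149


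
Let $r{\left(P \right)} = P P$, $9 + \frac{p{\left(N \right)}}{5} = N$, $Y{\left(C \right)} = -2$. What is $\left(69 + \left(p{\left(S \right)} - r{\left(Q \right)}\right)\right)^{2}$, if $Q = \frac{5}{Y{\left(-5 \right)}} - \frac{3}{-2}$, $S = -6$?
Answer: $49$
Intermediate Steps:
$Q = -1$ ($Q = \frac{5}{-2} - \frac{3}{-2} = 5 \left(- \frac{1}{2}\right) - - \frac{3}{2} = - \frac{5}{2} + \frac{3}{2} = -1$)
$p{\left(N \right)} = -45 + 5 N$
$r{\left(P \right)} = P^{2}$
$\left(69 + \left(p{\left(S \right)} - r{\left(Q \right)}\right)\right)^{2} = \left(69 + \left(\left(-45 + 5 \left(-6\right)\right) - \left(-1\right)^{2}\right)\right)^{2} = \left(69 - 76\right)^{2} = \left(-7\right)^{2} = 49$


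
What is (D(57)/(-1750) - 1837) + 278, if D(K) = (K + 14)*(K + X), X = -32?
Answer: -109201/70 ≈ -1560.0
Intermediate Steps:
D(K) = (-32 + K)*(14 + K) (D(K) = (K + 14)*(K - 32) = (14 + K)*(-32 + K) = (-32 + K)*(14 + K))
(D(57)/(-1750) - 1837) + 278 = ((-448 + 57² - 18*57)/(-1750) - 1837) + 278 = ((-448 + 3249 - 1026)*(-1/1750) - 1837) + 278 = (1775*(-1/1750) - 1837) + 278 = (-71/70 - 1837) + 278 = -128661/70 + 278 = -109201/70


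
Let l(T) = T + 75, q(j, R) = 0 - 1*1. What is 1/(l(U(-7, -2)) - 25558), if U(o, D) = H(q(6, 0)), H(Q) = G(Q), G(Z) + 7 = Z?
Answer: -1/25491 ≈ -3.9230e-5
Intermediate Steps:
q(j, R) = -1 (q(j, R) = 0 - 1 = -1)
G(Z) = -7 + Z
H(Q) = -7 + Q
U(o, D) = -8 (U(o, D) = -7 - 1 = -8)
l(T) = 75 + T
1/(l(U(-7, -2)) - 25558) = 1/((75 - 8) - 25558) = 1/(67 - 25558) = 1/(-25491) = -1/25491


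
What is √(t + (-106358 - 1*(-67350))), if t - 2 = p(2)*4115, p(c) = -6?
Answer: 4*I*√3981 ≈ 252.38*I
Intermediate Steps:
t = -24688 (t = 2 - 6*4115 = 2 - 24690 = -24688)
√(t + (-106358 - 1*(-67350))) = √(-24688 + (-106358 - 1*(-67350))) = √(-24688 + (-106358 + 67350)) = √(-24688 - 39008) = √(-63696) = 4*I*√3981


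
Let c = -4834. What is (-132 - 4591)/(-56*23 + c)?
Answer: 4723/6122 ≈ 0.77148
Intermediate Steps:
(-132 - 4591)/(-56*23 + c) = (-132 - 4591)/(-56*23 - 4834) = -4723/(-1288 - 4834) = -4723/(-6122) = -4723*(-1/6122) = 4723/6122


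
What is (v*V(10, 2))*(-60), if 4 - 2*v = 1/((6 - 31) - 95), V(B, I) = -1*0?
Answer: 0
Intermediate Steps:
V(B, I) = 0
v = 481/240 (v = 2 - 1/(2*((6 - 31) - 95)) = 2 - 1/(2*(-25 - 95)) = 2 - ½/(-120) = 2 - ½*(-1/120) = 2 + 1/240 = 481/240 ≈ 2.0042)
(v*V(10, 2))*(-60) = ((481/240)*0)*(-60) = 0*(-60) = 0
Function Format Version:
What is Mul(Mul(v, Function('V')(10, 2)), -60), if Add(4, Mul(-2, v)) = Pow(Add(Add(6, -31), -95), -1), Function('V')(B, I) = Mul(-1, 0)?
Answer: 0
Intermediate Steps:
Function('V')(B, I) = 0
v = Rational(481, 240) (v = Add(2, Mul(Rational(-1, 2), Pow(Add(Add(6, -31), -95), -1))) = Add(2, Mul(Rational(-1, 2), Pow(Add(-25, -95), -1))) = Add(2, Mul(Rational(-1, 2), Pow(-120, -1))) = Add(2, Mul(Rational(-1, 2), Rational(-1, 120))) = Add(2, Rational(1, 240)) = Rational(481, 240) ≈ 2.0042)
Mul(Mul(v, Function('V')(10, 2)), -60) = Mul(Mul(Rational(481, 240), 0), -60) = Mul(0, -60) = 0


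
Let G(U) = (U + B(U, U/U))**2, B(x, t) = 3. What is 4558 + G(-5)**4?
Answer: 4814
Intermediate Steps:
G(U) = (3 + U)**2 (G(U) = (U + 3)**2 = (3 + U)**2)
4558 + G(-5)**4 = 4558 + ((3 - 5)**2)**4 = 4558 + ((-2)**2)**4 = 4558 + 4**4 = 4558 + 256 = 4814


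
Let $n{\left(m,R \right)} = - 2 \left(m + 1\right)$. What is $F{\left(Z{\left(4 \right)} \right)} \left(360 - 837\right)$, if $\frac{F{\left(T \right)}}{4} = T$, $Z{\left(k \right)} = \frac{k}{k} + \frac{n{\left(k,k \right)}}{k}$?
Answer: $2862$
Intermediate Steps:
$n{\left(m,R \right)} = -2 - 2 m$ ($n{\left(m,R \right)} = - 2 \left(1 + m\right) = -2 - 2 m$)
$Z{\left(k \right)} = 1 + \frac{-2 - 2 k}{k}$ ($Z{\left(k \right)} = \frac{k}{k} + \frac{-2 - 2 k}{k} = 1 + \frac{-2 - 2 k}{k}$)
$F{\left(T \right)} = 4 T$
$F{\left(Z{\left(4 \right)} \right)} \left(360 - 837\right) = 4 \frac{-2 - 4}{4} \left(360 - 837\right) = 4 \frac{-2 - 4}{4} \left(-477\right) = 4 \cdot \frac{1}{4} \left(-6\right) \left(-477\right) = 4 \left(- \frac{3}{2}\right) \left(-477\right) = \left(-6\right) \left(-477\right) = 2862$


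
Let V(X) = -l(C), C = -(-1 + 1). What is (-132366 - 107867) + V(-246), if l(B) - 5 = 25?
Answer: -240263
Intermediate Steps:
C = 0 (C = -1*0 = 0)
l(B) = 30 (l(B) = 5 + 25 = 30)
V(X) = -30 (V(X) = -1*30 = -30)
(-132366 - 107867) + V(-246) = (-132366 - 107867) - 30 = -240233 - 30 = -240263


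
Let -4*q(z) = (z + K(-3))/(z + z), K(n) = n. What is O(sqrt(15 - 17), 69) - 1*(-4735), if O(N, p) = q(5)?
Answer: 94699/20 ≈ 4735.0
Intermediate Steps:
q(z) = -(-3 + z)/(8*z) (q(z) = -(z - 3)/(4*(z + z)) = -(-3 + z)/(4*(2*z)) = -(-3 + z)*1/(2*z)/4 = -(-3 + z)/(8*z))
O(N, p) = -1/20 (O(N, p) = (1/8)*(3 - 1*5)/5 = (1/8)*(1/5)*(3 - 5) = (1/8)*(1/5)*(-2) = -1/20)
O(sqrt(15 - 17), 69) - 1*(-4735) = -1/20 - 1*(-4735) = -1/20 + 4735 = 94699/20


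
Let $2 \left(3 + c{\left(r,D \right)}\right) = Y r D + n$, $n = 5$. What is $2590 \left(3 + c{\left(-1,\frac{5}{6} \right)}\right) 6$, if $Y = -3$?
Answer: $58275$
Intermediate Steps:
$c{\left(r,D \right)} = - \frac{1}{2} - \frac{3 D r}{2}$ ($c{\left(r,D \right)} = -3 + \frac{- 3 r D + 5}{2} = -3 + \frac{- 3 D r + 5}{2} = -3 + \frac{5 - 3 D r}{2} = -3 - \left(- \frac{5}{2} + \frac{3 D r}{2}\right) = - \frac{1}{2} - \frac{3 D r}{2}$)
$2590 \left(3 + c{\left(-1,\frac{5}{6} \right)}\right) 6 = 2590 \left(3 - \left(\frac{1}{2} + \frac{3}{2} \cdot \frac{5}{6} \left(-1\right)\right)\right) 6 = 2590 \left(3 - \left(\frac{1}{2} + \frac{3}{2} \cdot 5 \cdot \frac{1}{6} \left(-1\right)\right)\right) 6 = 2590 \left(3 - \left(\frac{1}{2} + \frac{5}{4} \left(-1\right)\right)\right) 6 = 2590 \left(3 + \left(- \frac{1}{2} + \frac{5}{4}\right)\right) 6 = 2590 \left(3 + \frac{3}{4}\right) 6 = 2590 \cdot \frac{15}{4} \cdot 6 = 2590 \cdot \frac{45}{2} = 58275$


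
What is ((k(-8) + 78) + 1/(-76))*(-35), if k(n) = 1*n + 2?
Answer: -191485/76 ≈ -2519.5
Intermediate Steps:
k(n) = 2 + n (k(n) = n + 2 = 2 + n)
((k(-8) + 78) + 1/(-76))*(-35) = (((2 - 8) + 78) + 1/(-76))*(-35) = ((-6 + 78) - 1/76)*(-35) = (72 - 1/76)*(-35) = (5471/76)*(-35) = -191485/76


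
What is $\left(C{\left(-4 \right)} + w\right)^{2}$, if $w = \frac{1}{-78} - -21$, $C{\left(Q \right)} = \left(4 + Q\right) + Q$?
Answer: $\frac{1755625}{6084} \approx 288.56$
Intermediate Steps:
$C{\left(Q \right)} = 4 + 2 Q$
$w = \frac{1637}{78}$ ($w = - \frac{1}{78} + 21 = \frac{1637}{78} \approx 20.987$)
$\left(C{\left(-4 \right)} + w\right)^{2} = \left(\left(4 + 2 \left(-4\right)\right) + \frac{1637}{78}\right)^{2} = \left(\left(4 - 8\right) + \frac{1637}{78}\right)^{2} = \left(-4 + \frac{1637}{78}\right)^{2} = \left(\frac{1325}{78}\right)^{2} = \frac{1755625}{6084}$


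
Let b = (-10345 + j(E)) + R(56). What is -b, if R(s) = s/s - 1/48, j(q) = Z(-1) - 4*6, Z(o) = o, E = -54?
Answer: 497713/48 ≈ 10369.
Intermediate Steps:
j(q) = -25 (j(q) = -1 - 4*6 = -1 - 24 = -25)
R(s) = 47/48 (R(s) = 1 - 1*1/48 = 1 - 1/48 = 47/48)
b = -497713/48 (b = (-10345 - 25) + 47/48 = -10370 + 47/48 = -497713/48 ≈ -10369.)
-b = -1*(-497713/48) = 497713/48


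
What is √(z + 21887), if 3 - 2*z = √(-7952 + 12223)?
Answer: √(87554 - 2*√4271)/2 ≈ 147.84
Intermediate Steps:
z = 3/2 - √4271/2 (z = 3/2 - √(-7952 + 12223)/2 = 3/2 - √4271/2 ≈ -31.176)
√(z + 21887) = √((3/2 - √4271/2) + 21887) = √(43777/2 - √4271/2)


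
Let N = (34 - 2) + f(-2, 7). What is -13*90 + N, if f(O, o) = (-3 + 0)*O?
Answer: -1132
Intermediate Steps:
f(O, o) = -3*O
N = 38 (N = (34 - 2) - 3*(-2) = 32 + 6 = 38)
-13*90 + N = -13*90 + 38 = -1170 + 38 = -1132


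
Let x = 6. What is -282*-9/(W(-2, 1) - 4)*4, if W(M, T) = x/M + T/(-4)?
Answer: -40608/29 ≈ -1400.3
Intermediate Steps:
W(M, T) = 6/M - T/4 (W(M, T) = 6/M + T/(-4) = 6/M + T*(-1/4) = 6/M - T/4)
-282*-9/(W(-2, 1) - 4)*4 = -282*-9/((6/(-2) - 1/4*1) - 4)*4 = -282*-9/((6*(-1/2) - 1/4) - 4)*4 = -282*-9/((-3 - 1/4) - 4)*4 = -282*-9/(-13/4 - 4)*4 = -282*-9/(-29/4)*4 = -282*(-4/29*(-9))*4 = -10152*4/29 = -282*144/29 = -40608/29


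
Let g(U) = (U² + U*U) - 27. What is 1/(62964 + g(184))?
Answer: 1/130649 ≈ 7.6541e-6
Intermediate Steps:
g(U) = -27 + 2*U² (g(U) = (U² + U²) - 27 = 2*U² - 27 = -27 + 2*U²)
1/(62964 + g(184)) = 1/(62964 + (-27 + 2*184²)) = 1/(62964 + (-27 + 2*33856)) = 1/(62964 + (-27 + 67712)) = 1/(62964 + 67685) = 1/130649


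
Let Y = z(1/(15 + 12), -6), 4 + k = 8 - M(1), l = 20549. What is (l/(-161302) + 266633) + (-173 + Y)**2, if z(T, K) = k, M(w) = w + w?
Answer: 47725047399/161302 ≈ 2.9587e+5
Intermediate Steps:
M(w) = 2*w
k = 2 (k = -4 + (8 - 2) = -4 + 6 = 2)
z(T, K) = 2
Y = 2
(l/(-161302) + 266633) + (-173 + Y)**2 = (20549/(-161302) + 266633) + (-173 + 2)**2 = (20549*(-1/161302) + 266633) + (-171)**2 = (-20549/161302 + 266633) + 29241 = 43008415617/161302 + 29241 = 47725047399/161302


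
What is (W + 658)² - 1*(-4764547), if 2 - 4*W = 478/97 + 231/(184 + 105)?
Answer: 65335941359090057/12573585424 ≈ 5.1963e+6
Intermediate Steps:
W = -104483/112132 (W = ½ - (478/97 + 231/(184 + 105))/4 = ½ - (478*(1/97) + 231/289)/4 = ½ - (478/97 + 231*(1/289))/4 = ½ - (478/97 + 231/289)/4 = ½ - ¼*160549/28033 = ½ - 160549/112132 = -104483/112132 ≈ -0.93179)
(W + 658)² - 1*(-4764547) = (-104483/112132 + 658)² - 1*(-4764547) = (73678373/112132)² + 4764547 = 5428502647927129/12573585424 + 4764547 = 65335941359090057/12573585424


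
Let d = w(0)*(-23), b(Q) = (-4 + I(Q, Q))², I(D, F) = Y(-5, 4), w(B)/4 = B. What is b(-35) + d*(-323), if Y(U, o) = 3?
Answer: 1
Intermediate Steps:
w(B) = 4*B
I(D, F) = 3
b(Q) = 1 (b(Q) = (-4 + 3)² = (-1)² = 1)
d = 0 (d = (4*0)*(-23) = 0*(-23) = 0)
b(-35) + d*(-323) = 1 + 0*(-323) = 1 + 0 = 1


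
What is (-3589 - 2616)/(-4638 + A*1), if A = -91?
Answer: 6205/4729 ≈ 1.3121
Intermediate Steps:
(-3589 - 2616)/(-4638 + A*1) = (-3589 - 2616)/(-4638 - 91*1) = -6205/(-4638 - 91) = -6205/(-4729) = -6205*(-1/4729) = 6205/4729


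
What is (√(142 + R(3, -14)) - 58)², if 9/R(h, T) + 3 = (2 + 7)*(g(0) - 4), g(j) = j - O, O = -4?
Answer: (58 - √139)² ≈ 2135.4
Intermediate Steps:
g(j) = 4 + j (g(j) = j - 1*(-4) = j + 4 = 4 + j)
R(h, T) = -3 (R(h, T) = 9/(-3 + (2 + 7)*((4 + 0) - 4)) = 9/(-3 + 9*(4 - 4)) = 9/(-3 + 9*0) = 9/(-3 + 0) = 9/(-3) = 9*(-⅓) = -3)
(√(142 + R(3, -14)) - 58)² = (√(142 - 3) - 58)² = (√139 - 58)² = (-58 + √139)²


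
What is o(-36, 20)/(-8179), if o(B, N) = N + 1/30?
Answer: -601/245370 ≈ -0.0024494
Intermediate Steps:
o(B, N) = 1/30 + N (o(B, N) = N + 1/30 = 1/30 + N)
o(-36, 20)/(-8179) = (1/30 + 20)/(-8179) = (601/30)*(-1/8179) = -601/245370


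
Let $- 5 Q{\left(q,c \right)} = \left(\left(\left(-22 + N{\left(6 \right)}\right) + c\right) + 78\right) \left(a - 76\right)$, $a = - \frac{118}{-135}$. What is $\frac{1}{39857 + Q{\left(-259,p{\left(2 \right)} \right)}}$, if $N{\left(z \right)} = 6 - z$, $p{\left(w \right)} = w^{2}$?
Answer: $\frac{45}{1834133} \approx 2.4535 \cdot 10^{-5}$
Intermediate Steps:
$a = \frac{118}{135}$ ($a = \left(-118\right) \left(- \frac{1}{135}\right) = \frac{118}{135} \approx 0.87407$)
$Q{\left(q,c \right)} = \frac{567952}{675} + \frac{10142 c}{675}$ ($Q{\left(q,c \right)} = - \frac{\left(\left(\left(-22 + \left(6 - 6\right)\right) + c\right) + 78\right) \left(\frac{118}{135} - 76\right)}{5} = - \frac{\left(\left(\left(-22 + \left(6 - 6\right)\right) + c\right) + 78\right) \left(- \frac{10142}{135}\right)}{5} = - \frac{\left(\left(\left(-22 + 0\right) + c\right) + 78\right) \left(- \frac{10142}{135}\right)}{5} = - \frac{\left(\left(-22 + c\right) + 78\right) \left(- \frac{10142}{135}\right)}{5} = - \frac{\left(56 + c\right) \left(- \frac{10142}{135}\right)}{5} = - \frac{- \frac{567952}{135} - \frac{10142 c}{135}}{5} = \frac{567952}{675} + \frac{10142 c}{675}$)
$\frac{1}{39857 + Q{\left(-259,p{\left(2 \right)} \right)}} = \frac{1}{39857 + \left(\frac{567952}{675} + \frac{10142 \cdot 2^{2}}{675}\right)} = \frac{1}{39857 + \left(\frac{567952}{675} + \frac{10142}{675} \cdot 4\right)} = \frac{1}{39857 + \left(\frac{567952}{675} + \frac{40568}{675}\right)} = \frac{1}{39857 + \frac{40568}{45}} = \frac{1}{\frac{1834133}{45}} = \frac{45}{1834133}$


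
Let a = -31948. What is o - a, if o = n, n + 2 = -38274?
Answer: -6328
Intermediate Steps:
n = -38276 (n = -2 - 38274 = -38276)
o = -38276
o - a = -38276 - 1*(-31948) = -38276 + 31948 = -6328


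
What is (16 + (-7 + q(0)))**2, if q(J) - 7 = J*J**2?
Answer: 256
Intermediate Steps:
q(J) = 7 + J**3 (q(J) = 7 + J*J**2 = 7 + J**3)
(16 + (-7 + q(0)))**2 = (16 + (-7 + (7 + 0**3)))**2 = (16 + (-7 + (7 + 0)))**2 = (16 + (-7 + 7))**2 = (16 + 0)**2 = 16**2 = 256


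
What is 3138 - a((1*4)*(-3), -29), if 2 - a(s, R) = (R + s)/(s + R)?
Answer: 3137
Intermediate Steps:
a(s, R) = 1 (a(s, R) = 2 - (R + s)/(s + R) = 2 - (R + s)/(R + s) = 2 - 1*1 = 2 - 1 = 1)
3138 - a((1*4)*(-3), -29) = 3138 - 1*1 = 3138 - 1 = 3137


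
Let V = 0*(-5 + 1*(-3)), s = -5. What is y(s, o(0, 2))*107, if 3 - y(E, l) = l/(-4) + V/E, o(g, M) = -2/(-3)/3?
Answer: 5885/18 ≈ 326.94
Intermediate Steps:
V = 0 (V = 0*(-5 - 3) = 0*(-8) = 0)
o(g, M) = 2/9 (o(g, M) = -2*(-⅓)*(⅓) = (⅔)*(⅓) = 2/9)
y(E, l) = 3 + l/4 (y(E, l) = 3 - (l/(-4) + 0/E) = 3 - (l*(-¼) + 0) = 3 - (-l/4 + 0) = 3 - (-1)*l/4 = 3 + l/4)
y(s, o(0, 2))*107 = (3 + (¼)*(2/9))*107 = (3 + 1/18)*107 = (55/18)*107 = 5885/18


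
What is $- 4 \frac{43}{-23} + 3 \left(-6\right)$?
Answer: $- \frac{242}{23} \approx -10.522$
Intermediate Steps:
$- 4 \frac{43}{-23} + 3 \left(-6\right) = - 4 \cdot 43 \left(- \frac{1}{23}\right) - 18 = \left(-4\right) \left(- \frac{43}{23}\right) - 18 = \frac{172}{23} - 18 = - \frac{242}{23}$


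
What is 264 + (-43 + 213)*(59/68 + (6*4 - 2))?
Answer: 8303/2 ≈ 4151.5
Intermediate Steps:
264 + (-43 + 213)*(59/68 + (6*4 - 2)) = 264 + 170*(59*(1/68) + (24 - 2)) = 264 + 170*(59/68 + 22) = 264 + 170*(1555/68) = 264 + 7775/2 = 8303/2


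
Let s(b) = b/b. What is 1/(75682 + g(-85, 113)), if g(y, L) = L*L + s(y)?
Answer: 1/88452 ≈ 1.1306e-5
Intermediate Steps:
s(b) = 1
g(y, L) = 1 + L**2 (g(y, L) = L*L + 1 = L**2 + 1 = 1 + L**2)
1/(75682 + g(-85, 113)) = 1/(75682 + (1 + 113**2)) = 1/(75682 + (1 + 12769)) = 1/(75682 + 12770) = 1/88452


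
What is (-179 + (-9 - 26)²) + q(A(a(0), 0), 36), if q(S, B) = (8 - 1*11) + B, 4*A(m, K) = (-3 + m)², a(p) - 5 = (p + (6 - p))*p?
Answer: 1079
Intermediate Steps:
a(p) = 5 + 6*p (a(p) = 5 + (p + (6 - p))*p = 5 + 6*p)
A(m, K) = (-3 + m)²/4
q(S, B) = -3 + B (q(S, B) = (8 - 11) + B = -3 + B)
(-179 + (-9 - 26)²) + q(A(a(0), 0), 36) = (-179 + (-9 - 26)²) + (-3 + 36) = (-179 + (-35)²) + 33 = (-179 + 1225) + 33 = 1046 + 33 = 1079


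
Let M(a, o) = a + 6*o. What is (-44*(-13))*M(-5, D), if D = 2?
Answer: 4004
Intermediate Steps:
(-44*(-13))*M(-5, D) = (-44*(-13))*(-5 + 6*2) = 572*(-5 + 12) = 572*7 = 4004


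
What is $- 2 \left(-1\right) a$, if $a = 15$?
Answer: $30$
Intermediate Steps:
$- 2 \left(-1\right) a = - 2 \left(-1\right) 15 = \left(-1\right) \left(-2\right) 15 = 2 \cdot 15 = 30$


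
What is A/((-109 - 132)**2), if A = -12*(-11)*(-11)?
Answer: -1452/58081 ≈ -0.025000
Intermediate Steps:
A = -1452 (A = 132*(-11) = -1452)
A/((-109 - 132)**2) = -1452/(-109 - 132)**2 = -1452/((-241)**2) = -1452/58081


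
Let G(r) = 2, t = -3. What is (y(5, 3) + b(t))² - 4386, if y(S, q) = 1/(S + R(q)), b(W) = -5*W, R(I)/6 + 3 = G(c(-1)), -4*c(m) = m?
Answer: -4190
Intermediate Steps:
c(m) = -m/4
R(I) = -6 (R(I) = -18 + 6*2 = -18 + 12 = -6)
y(S, q) = 1/(-6 + S) (y(S, q) = 1/(S - 6) = 1/(-6 + S))
(y(5, 3) + b(t))² - 4386 = (1/(-6 + 5) - 5*(-3))² - 4386 = (1/(-1) + 15)² - 4386 = (-1 + 15)² - 4386 = 14² - 4386 = 196 - 4386 = -4190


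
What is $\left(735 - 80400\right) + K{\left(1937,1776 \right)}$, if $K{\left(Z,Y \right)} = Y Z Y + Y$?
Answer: $6109561023$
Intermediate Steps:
$K{\left(Z,Y \right)} = Y + Z Y^{2}$ ($K{\left(Z,Y \right)} = Z Y^{2} + Y = Y + Z Y^{2}$)
$\left(735 - 80400\right) + K{\left(1937,1776 \right)} = \left(735 - 80400\right) + 1776 \left(1 + 1776 \cdot 1937\right) = \left(735 - 80400\right) + 1776 \left(1 + 3440112\right) = -79665 + 1776 \cdot 3440113 = -79665 + 6109640688 = 6109561023$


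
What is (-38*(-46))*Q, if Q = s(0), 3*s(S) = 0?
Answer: 0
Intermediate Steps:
s(S) = 0 (s(S) = (⅓)*0 = 0)
Q = 0
(-38*(-46))*Q = -38*(-46)*0 = 1748*0 = 0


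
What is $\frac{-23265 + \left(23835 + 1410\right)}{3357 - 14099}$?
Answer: $- \frac{990}{5371} \approx -0.18432$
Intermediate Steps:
$\frac{-23265 + \left(23835 + 1410\right)}{3357 - 14099} = \frac{-23265 + 25245}{-10742} = 1980 \left(- \frac{1}{10742}\right) = - \frac{990}{5371}$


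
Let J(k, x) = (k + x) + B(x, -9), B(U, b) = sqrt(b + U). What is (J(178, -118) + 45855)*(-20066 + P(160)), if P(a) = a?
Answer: -913983990 - 19906*I*sqrt(127) ≈ -9.1398e+8 - 2.2433e+5*I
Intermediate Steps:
B(U, b) = sqrt(U + b)
J(k, x) = k + x + sqrt(-9 + x) (J(k, x) = (k + x) + sqrt(x - 9) = (k + x) + sqrt(-9 + x) = k + x + sqrt(-9 + x))
(J(178, -118) + 45855)*(-20066 + P(160)) = ((178 - 118 + sqrt(-9 - 118)) + 45855)*(-20066 + 160) = ((178 - 118 + sqrt(-127)) + 45855)*(-19906) = ((178 - 118 + I*sqrt(127)) + 45855)*(-19906) = ((60 + I*sqrt(127)) + 45855)*(-19906) = (45915 + I*sqrt(127))*(-19906) = -913983990 - 19906*I*sqrt(127)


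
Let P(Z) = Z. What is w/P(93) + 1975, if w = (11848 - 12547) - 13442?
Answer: 169534/93 ≈ 1822.9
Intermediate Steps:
w = -14141 (w = -699 - 13442 = -14141)
w/P(93) + 1975 = -14141/93 + 1975 = 169534/93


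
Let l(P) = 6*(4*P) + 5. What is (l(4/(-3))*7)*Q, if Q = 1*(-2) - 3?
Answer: 945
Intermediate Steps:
Q = -5 (Q = -2 - 3 = -5)
l(P) = 5 + 24*P (l(P) = 24*P + 5 = 5 + 24*P)
(l(4/(-3))*7)*Q = ((5 + 24*(4/(-3)))*7)*(-5) = ((5 + 24*(4*(-1/3)))*7)*(-5) = ((5 + 24*(-4/3))*7)*(-5) = ((5 - 32)*7)*(-5) = -27*7*(-5) = -189*(-5) = 945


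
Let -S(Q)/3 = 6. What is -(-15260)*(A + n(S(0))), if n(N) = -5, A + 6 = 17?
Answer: 91560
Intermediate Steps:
A = 11 (A = -6 + 17 = 11)
S(Q) = -18 (S(Q) = -3*6 = -18)
-(-15260)*(A + n(S(0))) = -(-15260)*(11 - 5) = -(-15260)*6 = -2180*(-42) = 91560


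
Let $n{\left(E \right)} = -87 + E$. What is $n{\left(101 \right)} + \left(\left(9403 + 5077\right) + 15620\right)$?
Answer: $30114$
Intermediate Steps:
$n{\left(101 \right)} + \left(\left(9403 + 5077\right) + 15620\right) = \left(-87 + 101\right) + \left(\left(9403 + 5077\right) + 15620\right) = 14 + \left(14480 + 15620\right) = 14 + 30100 = 30114$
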